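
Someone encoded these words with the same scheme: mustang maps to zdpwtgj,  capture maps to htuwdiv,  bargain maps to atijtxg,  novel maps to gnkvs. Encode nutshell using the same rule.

gdwpqvss

m(12)→z(25) and u(20)→d(3) fit y≡7x+19 (mod 26); the inverse of 7 mod 26 is 15. Each letter's alphabet position (a=0..z=25) is mapped through 7·x+19 mod 26 — an affine cipher.
For nutshell: n(13)→7·13+19≡6=g; u(20)→7·20+19≡3=d; t(19)→7·19+19≡22=w; s(18)→7·18+19≡15=p; h(7)→7·7+19≡16=q; e(4)→7·4+19≡21=v; l(11)→7·11+19≡18=s; l(11)→7·11+19≡18=s (all mod 26).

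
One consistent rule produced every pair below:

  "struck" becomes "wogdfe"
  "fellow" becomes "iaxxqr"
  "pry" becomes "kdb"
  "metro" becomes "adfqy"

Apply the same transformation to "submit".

The output letters match the input read backwards, each shifted +12: struck reversed is kcurts. Read the word backwards and shift each letter +12.
For submit: reverse → timbus; then shift: t+12=f, i+12=u, m+12=y, b+12=n, u+12=g, s+12=e.

fuynge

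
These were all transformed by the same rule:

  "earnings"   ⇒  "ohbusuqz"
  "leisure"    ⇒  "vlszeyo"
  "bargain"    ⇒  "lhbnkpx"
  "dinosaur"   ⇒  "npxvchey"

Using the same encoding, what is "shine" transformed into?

cosuo

Shifts by position in earnings: pos 0: e→o (+10), pos 1: a→h (+7), pos 2: r→b (+10), pos 3: n→u (+7) — repeating every 2. It's a Vigenère-style cipher with numeric key [10,7]: position i shifts by key[i mod 2].
For shine: s+10=c, h+7=o, i+10=s, n+7=u, e+10=o.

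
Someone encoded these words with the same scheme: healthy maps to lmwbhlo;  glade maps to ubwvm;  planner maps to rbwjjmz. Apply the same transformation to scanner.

qewjjmz

Treating letters as 0–25, the rule is x ↦ 17x + 22 (mod 26).
On scanner: s(18)→17·18+22≡16=q; c(2)→17·2+22≡4=e; a(0)→17·0+22≡22=w; n(13)→17·13+22≡9=j; n(13)→17·13+22≡9=j; e(4)→17·4+22≡12=m; r(17)→17·17+22≡25=z (all mod 26).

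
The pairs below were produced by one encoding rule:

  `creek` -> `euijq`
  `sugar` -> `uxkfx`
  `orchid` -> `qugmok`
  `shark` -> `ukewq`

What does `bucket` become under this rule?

dxgpka

In creek: c→e is +2, r→u is +3, e→i is +4, e→j is +5 — the shift increases by 1 each position. Each letter shifts forward by (position + 2), i.e. 2, 3, 4, … — the shift grows by one for each successive letter.
Applying it to bucket: b+2=d, u+3=x, c+4=g, k+5=p, e+6=k, t+7=a.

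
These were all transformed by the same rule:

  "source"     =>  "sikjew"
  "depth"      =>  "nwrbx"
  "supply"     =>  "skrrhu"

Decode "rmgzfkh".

painful

s(18)→s(18) and o(14)→i(8) fit y≡9x+12 (mod 26); the inverse of 9 mod 26 is 3. This is an affine cipher: with a=0,…,z=25, each position x becomes (9x+12) mod 26.
Undoing it on rmgzfkh: r(17)→3·(17−12)≡15=p; m(12)→3·(12−12)≡0=a; g(6)→3·(6−12)≡8=i; z(25)→3·(25−12)≡13=n; f(5)→3·(5−12)≡5=f; k(10)→3·(10−12)≡20=u; h(7)→3·(7−12)≡11=l (all mod 26).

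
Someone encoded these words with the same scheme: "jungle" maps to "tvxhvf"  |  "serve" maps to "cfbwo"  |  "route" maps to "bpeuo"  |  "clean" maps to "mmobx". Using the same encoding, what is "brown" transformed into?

lsyxx

A repeating key of period 2 is used — shifts +10, +1 over and over.
On brown: b+10=l, r+1=s, o+10=y, w+1=x, n+10=x.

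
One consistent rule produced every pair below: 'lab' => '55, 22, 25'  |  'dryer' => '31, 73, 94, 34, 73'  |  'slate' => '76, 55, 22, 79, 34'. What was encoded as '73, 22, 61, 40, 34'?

l(#12)→55 and a(#1)→22: differences scale by 3, so n = 3·pos + 19. The formula is n = 3×(alphabet index, a=1) + 19.
Reversing it on 73, 22, 61, 40, 34: 73→(73−19)÷3=18=r, 22→(22−19)÷3=1=a, 61→(61−19)÷3=14=n, 40→(40−19)÷3=7=g, 34→(34−19)÷3=5=e.

range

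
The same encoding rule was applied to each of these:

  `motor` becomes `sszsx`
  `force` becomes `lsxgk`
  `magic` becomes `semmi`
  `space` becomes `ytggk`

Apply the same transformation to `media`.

sijmg

It's a Vigenère-style cipher with numeric key [6,4]: position i shifts by key[i mod 2].
On media: m+6=s, e+4=i, d+6=j, i+4=m, a+6=g.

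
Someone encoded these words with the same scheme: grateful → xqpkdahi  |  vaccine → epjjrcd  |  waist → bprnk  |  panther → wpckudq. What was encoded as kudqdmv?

thereby

Treating letters as 0–25, the rule is x ↦ 23x + 15 (mod 26).
Undoing it on kudqdmv: k(10)→17·(10−15)≡19=t; u(20)→17·(20−15)≡7=h; d(3)→17·(3−15)≡4=e; q(16)→17·(16−15)≡17=r; d(3)→17·(3−15)≡4=e; m(12)→17·(12−15)≡1=b; v(21)→17·(21−15)≡24=y (all mod 26).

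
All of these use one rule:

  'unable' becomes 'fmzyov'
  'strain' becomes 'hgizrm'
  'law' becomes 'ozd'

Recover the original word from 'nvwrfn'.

Each pair mirrors across the alphabet (u↔f, n↔m, a↔z): positions sum to 25. Each letter is replaced by its mirror in the alphabet: a↔z, b↔y, c↔x, and so on (the Atbash cipher).
Undoing it on nvwrfn: n↔m, v↔e, w↔d, r↔i, f↔u, n↔m.

medium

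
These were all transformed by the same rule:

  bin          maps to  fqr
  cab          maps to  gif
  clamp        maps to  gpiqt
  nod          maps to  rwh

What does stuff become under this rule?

wxcjj

The shift depends on letter class: consonant b→f is +4, but vowel i→q is +8. The rule splits by letter class: vowels +8, consonants +4.
For stuff: s(cons)+4=w, t(cons)+4=x, u(vowel)+8=c, f(cons)+4=j, f(cons)+4=j.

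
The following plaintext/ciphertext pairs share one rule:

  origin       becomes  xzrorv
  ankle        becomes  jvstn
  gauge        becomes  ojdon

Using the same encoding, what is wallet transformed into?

The shift depends on letter class: consonant r→z is +8, but vowel o→x is +9. The rule splits by letter class: vowels +9, consonants +8.
For wallet: w(cons)+8=e, a(vowel)+9=j, l(cons)+8=t, l(cons)+8=t, e(vowel)+9=n, t(cons)+8=b.

ejttnb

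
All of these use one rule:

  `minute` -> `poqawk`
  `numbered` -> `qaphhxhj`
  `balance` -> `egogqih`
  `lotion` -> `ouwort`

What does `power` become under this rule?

Shifts by position in minute: pos 0: m→p (+3), pos 1: i→o (+6), pos 2: n→q (+3), pos 3: u→a (+6) — repeating every 2. The shifts repeat in a cycle of length 2: positions 0,1,… shift by +3, +6, then the pattern repeats.
On power: p+3=s, o+6=u, w+3=z, e+6=k, r+3=u.

suzku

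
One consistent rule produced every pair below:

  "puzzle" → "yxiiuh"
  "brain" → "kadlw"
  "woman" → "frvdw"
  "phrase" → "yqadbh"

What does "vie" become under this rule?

elh

The shift depends on letter class: consonant p→y is +9, but vowel u→x is +3. The rule splits by letter class: vowels +3, consonants +9.
Applying it to vie: v(cons)+9=e, i(vowel)+3=l, e(vowel)+3=h.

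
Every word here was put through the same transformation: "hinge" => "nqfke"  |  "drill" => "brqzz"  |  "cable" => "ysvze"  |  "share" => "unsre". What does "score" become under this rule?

h(7)→n(13) and i(8)→q(16) fit y≡3x+18 (mod 26); the inverse of 3 mod 26 is 9. Each letter's alphabet position (a=0..z=25) is mapped through 3·x+18 mod 26 — an affine cipher.
Applying it to score: s(18)→3·18+18≡20=u; c(2)→3·2+18≡24=y; o(14)→3·14+18≡8=i; r(17)→3·17+18≡17=r; e(4)→3·4+18≡4=e (all mod 26).

uyire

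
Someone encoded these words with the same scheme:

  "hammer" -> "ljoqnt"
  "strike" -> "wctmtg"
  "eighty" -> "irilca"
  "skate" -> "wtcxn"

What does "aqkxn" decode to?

Shifts by position in hammer: pos 0: h→l (+4), pos 1: a→j (+9), pos 2: m→o (+2), pos 3: m→q (+4), pos 4: e→n (+9), pos 5: r→t (+2) — repeating every 3. It's a Vigenère-style cipher with numeric key [4,9,2]: position i shifts by key[i mod 3].
Reversing it on aqkxn: a−4=w, q−9=h, k−2=i, x−4=t, n−9=e.

white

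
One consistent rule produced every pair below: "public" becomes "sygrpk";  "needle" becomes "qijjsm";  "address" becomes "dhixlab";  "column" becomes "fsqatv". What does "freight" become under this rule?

Letter i (0-indexed) is shifted by i+3, so successive shifts are 3, 4, 5, ….
For freight: f+3=i, r+4=v, e+5=j, i+6=o, g+7=n, h+8=p, t+9=c.

ivjonpc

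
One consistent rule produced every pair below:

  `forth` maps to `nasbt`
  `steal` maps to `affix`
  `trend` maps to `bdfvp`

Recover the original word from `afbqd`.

The shifts repeat in a cycle of length 3: positions 0,1,… shift by +8, +12, +1, then the pattern repeats.
Decoding afbqd: a−8=s, f−12=t, b−1=a, q−8=i, d−12=r.

stair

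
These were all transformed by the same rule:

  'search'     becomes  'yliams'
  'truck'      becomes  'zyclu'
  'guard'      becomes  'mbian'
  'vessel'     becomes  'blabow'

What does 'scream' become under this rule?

yjznkx

In search: s→y is +6, e→l is +7, a→i is +8, r→a is +9 — the shift increases by 1 each position. Letter i (0-indexed) is shifted by i+6, so successive shifts are 6, 7, 8, ….
Applying it to scream: s+6=y, c+7=j, r+8=z, e+9=n, a+10=k, m+11=x.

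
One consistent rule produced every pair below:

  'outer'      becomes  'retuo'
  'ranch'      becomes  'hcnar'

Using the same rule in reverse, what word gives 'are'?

era

The output letters match the input read backwards: outer reversed is retuo. It's just the letters in reverse order.
Decoding are: then reverse → era.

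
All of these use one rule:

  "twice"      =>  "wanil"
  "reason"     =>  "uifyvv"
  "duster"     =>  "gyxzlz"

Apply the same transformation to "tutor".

The shift increases by 1 at each position, starting from +3: 3, 4, 5, ….
For tutor: t+3=w, u+4=y, t+5=y, o+6=u, r+7=y.

wyyuy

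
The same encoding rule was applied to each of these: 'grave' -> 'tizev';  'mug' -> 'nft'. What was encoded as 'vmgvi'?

enter

Letters are reflected about the middle of the alphabet (position → 25−position): Atbash.
Reversing it on vmgvi: v↔e, m↔n, g↔t, v↔e, i↔r.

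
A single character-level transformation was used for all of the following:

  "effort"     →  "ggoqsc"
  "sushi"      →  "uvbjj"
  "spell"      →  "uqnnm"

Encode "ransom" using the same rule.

tbwupv

Shifts by position in effort: pos 0: e→g (+2), pos 1: f→g (+1), pos 2: f→o (+9), pos 3: o→q (+2), pos 4: r→s (+1), pos 5: t→c (+9) — repeating every 3. It's a Vigenère-style cipher with numeric key [2,1,9]: position i shifts by key[i mod 3].
Applying it to ransom: r+2=t, a+1=b, n+9=w, s+2=u, o+1=p, m+9=v.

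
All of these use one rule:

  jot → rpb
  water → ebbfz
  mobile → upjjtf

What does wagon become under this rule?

The shift depends on letter class: consonant j→r is +8, but vowel o→p is +1. The rule splits by letter class: vowels +1, consonants +8.
On wagon: w(cons)+8=e, a(vowel)+1=b, g(cons)+8=o, o(vowel)+1=p, n(cons)+8=v.

ebopv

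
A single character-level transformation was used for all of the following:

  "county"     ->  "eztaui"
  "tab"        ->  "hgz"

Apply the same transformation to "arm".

sxg

The output letters match the input read backwards, each shifted +6: county reversed is ytnuoc. The word is reversed, then every letter is shifted forward by 6.
On arm: reverse → mra; then shift: m+6=s, r+6=x, a+6=g.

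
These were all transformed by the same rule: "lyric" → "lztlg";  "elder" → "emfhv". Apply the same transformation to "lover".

lpxhv

In lyric: l→l is +0, y→z is +1, r→t is +2, i→l is +3 — the shift increases by 1 each position. Letter i (0-indexed) is shifted by i+0, so successive shifts are 0, 1, 2, ….
For lover: l+0=l, o+1=p, v+2=x, e+3=h, r+4=v.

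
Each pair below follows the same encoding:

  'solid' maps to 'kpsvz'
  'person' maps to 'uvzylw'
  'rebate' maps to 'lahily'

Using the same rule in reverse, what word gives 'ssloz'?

shell

The output letters match the input read backwards, each shifted +7: solid reversed is dilos. Read the word backwards and shift each letter +7.
Undoing it on ssloz: shift back: s−7=l, s−7=l, l−7=e, o−7=h, z−7=s → llehs; then reverse → shell.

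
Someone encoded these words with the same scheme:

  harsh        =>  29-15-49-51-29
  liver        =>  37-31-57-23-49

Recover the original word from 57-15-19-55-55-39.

vacuum

The formula is n = 2×(alphabet index, a=1) + 13.
Undoing it on 57-15-19-55-55-39: 57→(57−13)÷2=22=v, 15→(15−13)÷2=1=a, 19→(19−13)÷2=3=c, 55→(55−13)÷2=21=u, 55→(55−13)÷2=21=u, 39→(39−13)÷2=13=m.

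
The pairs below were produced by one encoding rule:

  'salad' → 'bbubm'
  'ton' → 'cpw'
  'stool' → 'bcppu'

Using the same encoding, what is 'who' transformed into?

The shift depends on letter class: consonant s→b is +9, but vowel a→b is +1. The rule splits by letter class: vowels +1, consonants +9.
On who: w(cons)+9=f, h(cons)+9=q, o(vowel)+1=p.

fqp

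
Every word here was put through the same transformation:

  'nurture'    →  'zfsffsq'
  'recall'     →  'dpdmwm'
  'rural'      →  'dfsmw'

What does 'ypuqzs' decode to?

meteor

Shifts by position in nurture: pos 0: n→z (+12), pos 1: u→f (+11), pos 2: r→s (+1), pos 3: t→f (+12), pos 4: u→f (+11), pos 5: r→s (+1) — repeating every 3. The shifts repeat in a cycle of length 3: positions 0,1,… shift by +12, +11, +1, then the pattern repeats.
Reversing it on ypuqzs: y−12=m, p−11=e, u−1=t, q−12=e, z−11=o, s−1=r.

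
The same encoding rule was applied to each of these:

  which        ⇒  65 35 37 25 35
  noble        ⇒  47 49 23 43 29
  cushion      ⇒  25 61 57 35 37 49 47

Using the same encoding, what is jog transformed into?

w(#23)→65 and h(#8)→35: differences scale by 2, so n = 2·pos + 19. The formula is n = 2×(alphabet index, a=1) + 19.
For jog: j=10→39, o=15→49, g=7→33.

39 49 33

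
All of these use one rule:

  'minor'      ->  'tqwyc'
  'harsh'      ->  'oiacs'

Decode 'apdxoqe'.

thunder

The shift increases by 1 at each position, starting from +7: 7, 8, 9, ….
Reversing it on apdxoqe: a−7=t, p−8=h, d−9=u, x−10=n, o−11=d, q−12=e, e−13=r.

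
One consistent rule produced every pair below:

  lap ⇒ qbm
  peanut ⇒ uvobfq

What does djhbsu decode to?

The output letters match the input read backwards, each shifted +1: lap reversed is pal. Two steps: reverse the string, then apply a Caesar shift of +1.
Reversing it on djhbsu: shift back: d−1=c, j−1=i, h−1=g, b−1=a, s−1=r, u−1=t → cigart; then reverse → tragic.

tragic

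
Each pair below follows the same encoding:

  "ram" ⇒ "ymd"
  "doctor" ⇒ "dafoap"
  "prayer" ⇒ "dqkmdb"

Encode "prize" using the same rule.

The output letters match the input read backwards, each shifted +12: ram reversed is mar. Read the word backwards and shift each letter +12.
On prize: reverse → ezirp; then shift: e+12=q, z+12=l, i+12=u, r+12=d, p+12=b.

qludb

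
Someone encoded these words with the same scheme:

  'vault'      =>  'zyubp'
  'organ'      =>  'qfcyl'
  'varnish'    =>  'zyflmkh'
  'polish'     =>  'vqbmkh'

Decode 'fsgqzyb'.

removal

This is an affine cipher: with a=0,…,z=25, each position x becomes (5x+24) mod 26.
Decoding fsgqzyb: f(5)→21·(5−24)≡17=r; s(18)→21·(18−24)≡4=e; g(6)→21·(6−24)≡12=m; q(16)→21·(16−24)≡14=o; z(25)→21·(25−24)≡21=v; y(24)→21·(24−24)≡0=a; b(1)→21·(1−24)≡11=l (all mod 26).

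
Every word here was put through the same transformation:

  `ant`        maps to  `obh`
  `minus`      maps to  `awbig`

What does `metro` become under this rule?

Compare letters: a→o is +14, n→b is +14, t→h is +14 — a constant shift. It's a constant shift of +14 (ROT14).
For metro: m+14=a, e+14=s, t+14=h, r+14=f, o+14=c.

ashfc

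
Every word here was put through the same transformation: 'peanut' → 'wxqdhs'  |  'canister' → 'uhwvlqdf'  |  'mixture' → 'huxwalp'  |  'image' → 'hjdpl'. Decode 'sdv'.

The word is reversed, then every letter is shifted forward by 3.
Undoing it on sdv: shift back: s−3=p, d−3=a, v−3=s → pas; then reverse → sap.

sap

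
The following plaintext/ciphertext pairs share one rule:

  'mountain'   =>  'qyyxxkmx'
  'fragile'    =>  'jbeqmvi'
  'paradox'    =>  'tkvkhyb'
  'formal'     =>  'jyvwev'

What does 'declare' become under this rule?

hogvebi

Shifts by position in mountain: pos 0: m→q (+4), pos 1: o→y (+10), pos 2: u→y (+4), pos 3: n→x (+10) — repeating every 2. It's a Vigenère-style cipher with numeric key [4,10]: position i shifts by key[i mod 2].
For declare: d+4=h, e+10=o, c+4=g, l+10=v, a+4=e, r+10=b, e+4=i.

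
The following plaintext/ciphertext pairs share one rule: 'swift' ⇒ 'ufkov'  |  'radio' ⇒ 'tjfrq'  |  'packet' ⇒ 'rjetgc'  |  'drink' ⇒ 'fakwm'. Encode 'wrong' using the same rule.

yaqwi

The shifts repeat in a cycle of length 2: positions 0,1,… shift by +2, +9, then the pattern repeats.
For wrong: w+2=y, r+9=a, o+2=q, n+9=w, g+2=i.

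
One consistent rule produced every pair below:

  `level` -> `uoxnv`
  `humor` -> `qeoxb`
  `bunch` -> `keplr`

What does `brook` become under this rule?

kbqxu

A repeating key of period 3 is used — shifts +9, +10, +2 over and over.
Applying it to brook: b+9=k, r+10=b, o+2=q, o+9=x, k+10=u.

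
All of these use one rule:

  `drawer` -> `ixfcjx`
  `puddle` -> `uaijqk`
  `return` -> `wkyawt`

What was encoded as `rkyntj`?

method

Shifts by position in drawer: pos 0: d→i (+5), pos 1: r→x (+6), pos 2: a→f (+5), pos 3: w→c (+6) — repeating every 2. A repeating key of period 2 is used — shifts +5, +6 over and over.
Decoding rkyntj: r−5=m, k−6=e, y−5=t, n−6=h, t−5=o, j−6=d.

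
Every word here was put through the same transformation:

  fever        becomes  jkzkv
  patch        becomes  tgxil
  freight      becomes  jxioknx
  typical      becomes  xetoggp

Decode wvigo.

A repeating key of period 2 is used — shifts +4, +6 over and over.
Reversing it on wvigo: w−4=s, v−6=p, i−4=e, g−6=a, o−4=k.

speak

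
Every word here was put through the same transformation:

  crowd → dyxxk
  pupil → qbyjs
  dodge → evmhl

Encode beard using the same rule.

Shifts by position in crowd: pos 0: c→d (+1), pos 1: r→y (+7), pos 2: o→x (+9), pos 3: w→x (+1), pos 4: d→k (+7) — repeating every 3. It's a Vigenère-style cipher with numeric key [1,7,9]: position i shifts by key[i mod 3].
For beard: b+1=c, e+7=l, a+9=j, r+1=s, d+7=k.

cljsk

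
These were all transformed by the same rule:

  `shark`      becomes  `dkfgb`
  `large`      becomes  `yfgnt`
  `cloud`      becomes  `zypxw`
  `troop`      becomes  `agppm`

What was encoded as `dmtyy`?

Each letter's alphabet position (a=0..z=25) is mapped through 23·x+5 mod 26 — an affine cipher.
Reversing it on dmtyy: d(3)→17·(3−5)≡18=s; m(12)→17·(12−5)≡15=p; t(19)→17·(19−5)≡4=e; y(24)→17·(24−5)≡11=l; y(24)→17·(24−5)≡11=l (all mod 26).

spell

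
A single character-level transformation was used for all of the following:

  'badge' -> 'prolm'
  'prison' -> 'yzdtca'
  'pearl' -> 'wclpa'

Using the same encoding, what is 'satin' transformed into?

yteld

Two steps: reverse the string, then apply a Caesar shift of +11.
Applying it to satin: reverse → nitas; then shift: n+11=y, i+11=t, t+11=e, a+11=l, s+11=d.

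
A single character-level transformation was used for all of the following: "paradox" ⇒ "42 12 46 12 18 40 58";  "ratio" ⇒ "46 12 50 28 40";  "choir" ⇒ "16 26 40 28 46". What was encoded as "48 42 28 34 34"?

p(#16)→42 and a(#1)→12: differences scale by 2, so n = 2·pos + 10. Each letter becomes 2×(its alphabet position, a=1..z=26) + 10.
Undoing it on 48 42 28 34 34: 48→(48−10)÷2=19=s, 42→(42−10)÷2=16=p, 28→(28−10)÷2=9=i, 34→(34−10)÷2=12=l, 34→(34−10)÷2=12=l.

spill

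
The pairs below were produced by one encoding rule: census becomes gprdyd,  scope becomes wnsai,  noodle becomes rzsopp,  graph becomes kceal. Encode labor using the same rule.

plfzv

A repeating key of period 2 is used — shifts +4, +11 over and over.
For labor: l+4=p, a+11=l, b+4=f, o+11=z, r+4=v.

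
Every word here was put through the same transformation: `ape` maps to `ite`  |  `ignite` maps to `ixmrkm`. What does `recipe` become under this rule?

itmgiv

The output letters match the input read backwards, each shifted +4: ape reversed is epa. Read the word backwards and shift each letter +4.
For recipe: reverse → epicer; then shift: e+4=i, p+4=t, i+4=m, c+4=g, e+4=i, r+4=v.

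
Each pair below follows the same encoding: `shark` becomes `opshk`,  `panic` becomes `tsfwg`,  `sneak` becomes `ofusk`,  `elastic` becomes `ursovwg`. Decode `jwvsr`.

s(18)→o(14) and h(7)→p(15) fit y≡7x+18 (mod 26); the inverse of 7 mod 26 is 15. Treating letters as 0–25, the rule is x ↦ 7x + 18 (mod 26).
Undoing it on jwvsr: j(9)→15·(9−18)≡21=v; w(22)→15·(22−18)≡8=i; v(21)→15·(21−18)≡19=t; s(18)→15·(18−18)≡0=a; r(17)→15·(17−18)≡11=l (all mod 26).

vital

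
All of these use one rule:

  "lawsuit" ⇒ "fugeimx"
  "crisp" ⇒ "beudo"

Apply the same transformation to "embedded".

The output letters match the input read backwards, each shifted +12: lawsuit reversed is tiuswal. Two steps: reverse the string, then apply a Caesar shift of +12.
On embedded: reverse → deddebme; then shift: d+12=p, e+12=q, d+12=p, d+12=p, e+12=q, b+12=n, m+12=y, e+12=q.

pqppqnyq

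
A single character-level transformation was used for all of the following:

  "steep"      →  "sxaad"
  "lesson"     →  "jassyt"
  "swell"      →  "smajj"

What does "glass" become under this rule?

s(18)→s(18) and t(19)→x(23) fit y≡5x+6 (mod 26); the inverse of 5 mod 26 is 21. Treating letters as 0–25, the rule is x ↦ 5x + 6 (mod 26).
On glass: g(6)→5·6+6≡10=k; l(11)→5·11+6≡9=j; a(0)→5·0+6≡6=g; s(18)→5·18+6≡18=s; s(18)→5·18+6≡18=s (all mod 26).

kjgss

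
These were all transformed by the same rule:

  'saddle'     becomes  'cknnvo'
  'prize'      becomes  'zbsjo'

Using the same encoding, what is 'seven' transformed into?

cofox

Each letter is shifted forward by 10 in the alphabet (a Caesar shift of +10).
Applying it to seven: s+10=c, e+10=o, v+10=f, e+10=o, n+10=x.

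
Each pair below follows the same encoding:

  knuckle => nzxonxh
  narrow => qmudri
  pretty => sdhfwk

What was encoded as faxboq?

couple

It's a Vigenère-style cipher with numeric key [3,12]: position i shifts by key[i mod 2].
Decoding faxboq: f−3=c, a−12=o, x−3=u, b−12=p, o−3=l, q−12=e.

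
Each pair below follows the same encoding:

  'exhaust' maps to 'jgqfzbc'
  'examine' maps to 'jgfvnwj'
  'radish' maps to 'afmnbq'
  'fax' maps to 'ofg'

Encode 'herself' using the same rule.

qjabjuo

The shift depends on letter class: consonant x→g is +9, but vowel e→j is +5. The rule splits by letter class: vowels +5, consonants +9.
Applying it to herself: h(cons)+9=q, e(vowel)+5=j, r(cons)+9=a, s(cons)+9=b, e(vowel)+5=j, l(cons)+9=u, f(cons)+9=o.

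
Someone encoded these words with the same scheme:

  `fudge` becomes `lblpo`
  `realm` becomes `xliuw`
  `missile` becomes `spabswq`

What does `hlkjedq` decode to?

In fudge: f→l is +6, u→b is +7, d→l is +8, g→p is +9 — the shift increases by 1 each position. Each letter shifts forward by (position + 6), i.e. 6, 7, 8, … — the shift grows by one for each successive letter.
Reversing it on hlkjedq: h−6=b, l−7=e, k−8=c, j−9=a, e−10=u, d−11=s, q−12=e.

because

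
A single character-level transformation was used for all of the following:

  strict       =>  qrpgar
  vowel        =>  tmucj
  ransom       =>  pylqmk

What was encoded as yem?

ago

This is a Caesar cipher with shift 24.
Undoing it on yem: y−24=a, e−24=g, m−24=o.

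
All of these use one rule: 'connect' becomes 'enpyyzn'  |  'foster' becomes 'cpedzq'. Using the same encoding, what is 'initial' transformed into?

The output letters match the input read backwards, each shifted +11: connect reversed is tcennoc. Two steps: reverse the string, then apply a Caesar shift of +11.
On initial: reverse → laitini; then shift: l+11=w, a+11=l, i+11=t, t+11=e, i+11=t, n+11=y, i+11=t.

wltetyt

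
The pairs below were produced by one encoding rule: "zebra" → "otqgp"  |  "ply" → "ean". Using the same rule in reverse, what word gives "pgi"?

art

This is a Caesar cipher with shift 15.
Reversing it on pgi: p−15=a, g−15=r, i−15=t.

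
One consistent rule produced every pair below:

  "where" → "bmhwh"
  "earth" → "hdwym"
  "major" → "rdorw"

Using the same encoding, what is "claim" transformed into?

The shift depends on letter class: consonant w→b is +5, but vowel e→h is +3. Two shifts are in play — +3 for a/e/i/o/u, +5 for every other letter.
On claim: c(cons)+5=h, l(cons)+5=q, a(vowel)+3=d, i(vowel)+3=l, m(cons)+5=r.

hqdlr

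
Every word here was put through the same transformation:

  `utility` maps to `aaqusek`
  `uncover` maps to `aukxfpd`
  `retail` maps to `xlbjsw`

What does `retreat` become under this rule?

xlbaolf

The shift increases by 1 at each position, starting from +6: 6, 7, 8, ….
For retreat: r+6=x, e+7=l, t+8=b, r+9=a, e+10=o, a+11=l, t+12=f.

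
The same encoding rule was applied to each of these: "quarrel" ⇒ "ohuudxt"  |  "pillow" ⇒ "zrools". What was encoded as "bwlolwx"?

utility

Read the word backwards and shift each letter +3.
Reversing it on bwlolwx: shift back: b−3=y, w−3=t, l−3=i, o−3=l, l−3=i, w−3=t, x−3=u → ytilitu; then reverse → utility.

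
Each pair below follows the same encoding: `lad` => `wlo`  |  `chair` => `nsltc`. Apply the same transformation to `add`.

loo

Each letter is shifted forward by 11 in the alphabet (a Caesar shift of +11).
For add: a+11=l, d+11=o, d+11=o.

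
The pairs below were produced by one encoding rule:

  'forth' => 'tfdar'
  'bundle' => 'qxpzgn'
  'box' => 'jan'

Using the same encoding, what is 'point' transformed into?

The output letters match the input read backwards, each shifted +12: forth reversed is htrof. Read the word backwards and shift each letter +12.
Applying it to point: reverse → tniop; then shift: t+12=f, n+12=z, i+12=u, o+12=a, p+12=b.

fzuab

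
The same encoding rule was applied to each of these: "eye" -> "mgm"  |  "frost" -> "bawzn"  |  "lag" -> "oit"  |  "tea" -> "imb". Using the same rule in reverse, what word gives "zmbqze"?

writer

The output letters match the input read backwards, each shifted +8: eye reversed is eye. Two steps: reverse the string, then apply a Caesar shift of +8.
Reversing it on zmbqze: shift back: z−8=r, m−8=e, b−8=t, q−8=i, z−8=r, e−8=w → retirw; then reverse → writer.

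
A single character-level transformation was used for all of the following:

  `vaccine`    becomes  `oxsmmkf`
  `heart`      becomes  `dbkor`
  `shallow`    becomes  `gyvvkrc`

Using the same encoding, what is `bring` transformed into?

qxsbl

The word is reversed, then every letter is shifted forward by 10.
Applying it to bring: reverse → gnirb; then shift: g+10=q, n+10=x, i+10=s, r+10=b, b+10=l.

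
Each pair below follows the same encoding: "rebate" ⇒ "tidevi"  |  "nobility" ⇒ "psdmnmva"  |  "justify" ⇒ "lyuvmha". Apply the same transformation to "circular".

emteynet

The rule splits by letter class: vowels +4, consonants +2.
On circular: c(cons)+2=e, i(vowel)+4=m, r(cons)+2=t, c(cons)+2=e, u(vowel)+4=y, l(cons)+2=n, a(vowel)+4=e, r(cons)+2=t.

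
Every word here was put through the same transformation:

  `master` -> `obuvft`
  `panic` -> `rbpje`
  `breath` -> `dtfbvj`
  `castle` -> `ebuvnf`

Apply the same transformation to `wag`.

The shift depends on letter class: consonant m→o is +2, but vowel a→b is +1. The rule splits by letter class: vowels +1, consonants +2.
On wag: w(cons)+2=y, a(vowel)+1=b, g(cons)+2=i.

ybi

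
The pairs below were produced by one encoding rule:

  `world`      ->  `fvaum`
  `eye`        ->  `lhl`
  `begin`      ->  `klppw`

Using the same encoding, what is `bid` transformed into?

The shift depends on letter class: consonant w→f is +9, but vowel o→v is +7. Two shifts are in play — +7 for a/e/i/o/u, +9 for every other letter.
For bid: b(cons)+9=k, i(vowel)+7=p, d(cons)+9=m.

kpm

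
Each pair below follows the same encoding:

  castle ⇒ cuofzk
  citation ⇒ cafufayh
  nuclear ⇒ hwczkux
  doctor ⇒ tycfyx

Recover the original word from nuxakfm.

variety

c(2)→c(2) and a(0)→u(20) fit y≡17x+20 (mod 26); the inverse of 17 mod 26 is 23. Each letter's alphabet position (a=0..z=25) is mapped through 17·x+20 mod 26 — an affine cipher.
Undoing it on nuxakfm: n(13)→23·(13−20)≡21=v; u(20)→23·(20−20)≡0=a; x(23)→23·(23−20)≡17=r; a(0)→23·(0−20)≡8=i; k(10)→23·(10−20)≡4=e; f(5)→23·(5−20)≡19=t; m(12)→23·(12−20)≡24=y (all mod 26).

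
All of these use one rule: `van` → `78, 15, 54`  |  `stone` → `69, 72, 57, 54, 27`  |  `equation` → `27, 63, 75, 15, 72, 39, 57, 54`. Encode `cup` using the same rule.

v(#22)→78 and a(#1)→15: differences scale by 3, so n = 3·pos + 12. With a=1..z=26, the number is 3·pos + 12.
On cup: c=3→21, u=21→75, p=16→60.

21, 75, 60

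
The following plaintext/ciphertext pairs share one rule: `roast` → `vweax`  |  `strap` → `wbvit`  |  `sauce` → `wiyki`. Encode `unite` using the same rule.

yvmbi

Shifts by position in roast: pos 0: r→v (+4), pos 1: o→w (+8), pos 2: a→e (+4), pos 3: s→a (+8) — repeating every 2. It's a Vigenère-style cipher with numeric key [4,8]: position i shifts by key[i mod 2].
For unite: u+4=y, n+8=v, i+4=m, t+8=b, e+4=i.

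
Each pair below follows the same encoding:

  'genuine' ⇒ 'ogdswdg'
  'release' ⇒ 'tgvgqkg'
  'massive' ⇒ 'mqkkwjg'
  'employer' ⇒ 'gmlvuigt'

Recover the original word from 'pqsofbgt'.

g(6)→o(14) and e(4)→g(6) fit y≡17x+16 (mod 26); the inverse of 17 mod 26 is 23. This is an affine cipher: with a=0,…,z=25, each position x becomes (17x+16) mod 26.
Decoding pqsofbgt: p(15)→23·(15−16)≡3=d; q(16)→23·(16−16)≡0=a; s(18)→23·(18−16)≡20=u; o(14)→23·(14−16)≡6=g; f(5)→23·(5−16)≡7=h; b(1)→23·(1−16)≡19=t; g(6)→23·(6−16)≡4=e; t(19)→23·(19−16)≡17=r (all mod 26).

daughter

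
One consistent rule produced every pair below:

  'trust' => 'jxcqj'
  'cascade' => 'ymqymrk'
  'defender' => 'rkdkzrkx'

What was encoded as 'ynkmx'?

clear

t(19)→j(9) and r(17)→x(23) fit y≡19x+12 (mod 26); the inverse of 19 mod 26 is 11. This is an affine cipher: with a=0,…,z=25, each position x becomes (19x+12) mod 26.
Reversing it on ynkmx: y(24)→11·(24−12)≡2=c; n(13)→11·(13−12)≡11=l; k(10)→11·(10−12)≡4=e; m(12)→11·(12−12)≡0=a; x(23)→11·(23−12)≡17=r (all mod 26).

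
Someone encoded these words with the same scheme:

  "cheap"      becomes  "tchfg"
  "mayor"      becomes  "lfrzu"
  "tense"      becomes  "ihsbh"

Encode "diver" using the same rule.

This is an affine cipher: with a=0,…,z=25, each position x becomes (7x+5) mod 26.
Applying it to diver: d(3)→7·3+5≡0=a; i(8)→7·8+5≡9=j; v(21)→7·21+5≡22=w; e(4)→7·4+5≡7=h; r(17)→7·17+5≡20=u (all mod 26).

ajwhu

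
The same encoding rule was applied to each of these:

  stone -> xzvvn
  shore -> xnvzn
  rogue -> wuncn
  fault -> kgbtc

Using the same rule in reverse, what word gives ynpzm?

third

Letter i (0-indexed) is shifted by i+5, so successive shifts are 5, 6, 7, ….
Undoing it on ynpzm: y−5=t, n−6=h, p−7=i, z−8=r, m−9=d.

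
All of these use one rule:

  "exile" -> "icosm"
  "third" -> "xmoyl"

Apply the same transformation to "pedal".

In exile: e→i is +4, x→c is +5, i→o is +6, l→s is +7 — the shift increases by 1 each position. Each letter shifts forward by (position + 4), i.e. 4, 5, 6, … — the shift grows by one for each successive letter.
For pedal: p+4=t, e+5=j, d+6=j, a+7=h, l+8=t.

tjjht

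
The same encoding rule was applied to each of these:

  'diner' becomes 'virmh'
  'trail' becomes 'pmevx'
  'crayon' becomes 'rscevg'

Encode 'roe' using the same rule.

isv

The output letters match the input read backwards, each shifted +4: diner reversed is renid. Read the word backwards and shift each letter +4.
On roe: reverse → eor; then shift: e+4=i, o+4=s, r+4=v.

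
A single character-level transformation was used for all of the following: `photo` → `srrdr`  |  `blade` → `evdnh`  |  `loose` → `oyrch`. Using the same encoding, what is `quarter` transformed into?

Shifts by position in photo: pos 0: p→s (+3), pos 1: h→r (+10), pos 2: o→r (+3), pos 3: t→d (+10) — repeating every 2. The shifts repeat in a cycle of length 2: positions 0,1,… shift by +3, +10, then the pattern repeats.
For quarter: q+3=t, u+10=e, a+3=d, r+10=b, t+3=w, e+10=o, r+3=u.

tedbwou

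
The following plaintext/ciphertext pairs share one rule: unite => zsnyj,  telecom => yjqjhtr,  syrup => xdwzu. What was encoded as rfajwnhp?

maverick

Compare letters: u→z is +5, n→s is +5, i→n is +5 — a constant shift. This is a Caesar cipher with shift 5.
Decoding rfajwnhp: r−5=m, f−5=a, a−5=v, j−5=e, w−5=r, n−5=i, h−5=c, p−5=k.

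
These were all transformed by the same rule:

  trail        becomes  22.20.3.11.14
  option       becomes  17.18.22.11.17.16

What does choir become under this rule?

t is letter #20 and maps to 22: an offset of 2. Each letter is replaced by its alphabet position (a=1..z=26) + 2.
Applying it to choir: c=3→5, h=8→10, o=15→17, i=9→11, r=18→20.

5.10.17.11.20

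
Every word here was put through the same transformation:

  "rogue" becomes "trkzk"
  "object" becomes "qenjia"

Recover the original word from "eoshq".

clock

In rogue: r→t is +2, o→r is +3, g→k is +4, u→z is +5 — the shift increases by 1 each position. Letter i (0-indexed) is shifted by i+2, so successive shifts are 2, 3, 4, ….
Undoing it on eoshq: e−2=c, o−3=l, s−4=o, h−5=c, q−6=k.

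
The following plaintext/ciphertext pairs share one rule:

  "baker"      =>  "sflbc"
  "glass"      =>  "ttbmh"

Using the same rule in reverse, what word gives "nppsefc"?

The output letters match the input read backwards, each shifted +1: baker reversed is rekab. The word is reversed, then every letter is shifted forward by 1.
Decoding nppsefc: shift back: n−1=m, p−1=o, p−1=o, s−1=r, e−1=d, f−1=e, c−1=b → moordeb; then reverse → bedroom.

bedroom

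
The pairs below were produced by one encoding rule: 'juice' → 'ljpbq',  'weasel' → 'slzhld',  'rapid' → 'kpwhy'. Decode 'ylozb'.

usher

Two steps: reverse the string, then apply a Caesar shift of +7.
Decoding ylozb: shift back: y−7=r, l−7=e, o−7=h, z−7=s, b−7=u → rehsu; then reverse → usher.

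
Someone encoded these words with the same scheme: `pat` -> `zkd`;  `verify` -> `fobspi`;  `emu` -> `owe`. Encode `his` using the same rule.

Compare letters: p→z is +10, a→k is +10, t→d is +10 — a constant shift. Each letter is shifted forward by 10 in the alphabet (a Caesar shift of +10).
For his: h+10=r, i+10=s, s+10=c.

rsc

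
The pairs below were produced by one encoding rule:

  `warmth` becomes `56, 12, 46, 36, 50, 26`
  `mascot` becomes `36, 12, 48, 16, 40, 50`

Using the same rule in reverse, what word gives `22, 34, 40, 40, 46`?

floor

w(#23)→56 and a(#1)→12: differences scale by 2, so n = 2·pos + 10. The formula is n = 2×(alphabet index, a=1) + 10.
Decoding 22, 34, 40, 40, 46: 22→(22−10)÷2=6=f, 34→(34−10)÷2=12=l, 40→(40−10)÷2=15=o, 40→(40−10)÷2=15=o, 46→(46−10)÷2=18=r.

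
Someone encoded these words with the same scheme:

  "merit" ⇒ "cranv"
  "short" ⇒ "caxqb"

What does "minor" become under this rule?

axwrv

The word is reversed, then every letter is shifted forward by 9.
On minor: reverse → ronim; then shift: r+9=a, o+9=x, n+9=w, i+9=r, m+9=v.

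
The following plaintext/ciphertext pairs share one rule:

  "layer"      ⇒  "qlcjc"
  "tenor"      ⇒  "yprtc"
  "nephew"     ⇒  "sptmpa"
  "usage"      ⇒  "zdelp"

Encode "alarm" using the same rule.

fwewx

Shifts by position in layer: pos 0: l→q (+5), pos 1: a→l (+11), pos 2: y→c (+4), pos 3: e→j (+5), pos 4: r→c (+11) — repeating every 3. It's a Vigenère-style cipher with numeric key [5,11,4]: position i shifts by key[i mod 3].
On alarm: a+5=f, l+11=w, a+4=e, r+5=w, m+11=x.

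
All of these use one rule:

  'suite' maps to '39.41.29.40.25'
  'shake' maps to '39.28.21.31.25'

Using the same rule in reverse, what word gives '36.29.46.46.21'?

pizza

s is letter #19 and maps to 39: an offset of 20. Letters become their 1-based position plus 20 (so a→21, b→22, …).
Reversing it on 36.29.46.46.21: 36→(36−20)÷1=16=p, 29→(29−20)÷1=9=i, 46→(46−20)÷1=26=z, 46→(46−20)÷1=26=z, 21→(21−20)÷1=1=a.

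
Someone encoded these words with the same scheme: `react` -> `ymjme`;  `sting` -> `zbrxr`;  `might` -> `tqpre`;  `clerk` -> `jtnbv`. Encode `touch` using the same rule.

awdms

In react: r→y is +7, e→m is +8, a→j is +9, c→m is +10 — the shift increases by 1 each position. Each letter shifts forward by (position + 7), i.e. 7, 8, 9, … — the shift grows by one for each successive letter.
On touch: t+7=a, o+8=w, u+9=d, c+10=m, h+11=s.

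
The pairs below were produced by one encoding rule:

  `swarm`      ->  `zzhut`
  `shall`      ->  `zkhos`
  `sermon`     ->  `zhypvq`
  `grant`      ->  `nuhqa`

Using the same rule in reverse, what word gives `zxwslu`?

A repeating key of period 2 is used — shifts +7, +3 over and over.
Reversing it on zxwslu: z−7=s, x−3=u, w−7=p, s−3=p, l−7=e, u−3=r.

supper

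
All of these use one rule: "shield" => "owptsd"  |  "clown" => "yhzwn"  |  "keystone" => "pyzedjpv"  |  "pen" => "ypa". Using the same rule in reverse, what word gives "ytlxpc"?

Read the word backwards and shift each letter +11.
Reversing it on ytlxpc: shift back: y−11=n, t−11=i, l−11=a, x−11=m, p−11=e, c−11=r → niamer; then reverse → remain.

remain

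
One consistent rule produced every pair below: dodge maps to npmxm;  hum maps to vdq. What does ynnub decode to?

sleep

The output letters match the input read backwards, each shifted +9: dodge reversed is egdod. Read the word backwards and shift each letter +9.
Undoing it on ynnub: shift back: y−9=p, n−9=e, n−9=e, u−9=l, b−9=s → peels; then reverse → sleep.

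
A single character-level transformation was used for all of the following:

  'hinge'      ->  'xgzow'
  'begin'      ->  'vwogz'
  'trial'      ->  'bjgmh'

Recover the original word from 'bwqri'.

tempo

Treating letters as 0–25, the rule is x ↦ 9x + 12 (mod 26).
Reversing it on bwqri: b(1)→3·(1−12)≡19=t; w(22)→3·(22−12)≡4=e; q(16)→3·(16−12)≡12=m; r(17)→3·(17−12)≡15=p; i(8)→3·(8−12)≡14=o (all mod 26).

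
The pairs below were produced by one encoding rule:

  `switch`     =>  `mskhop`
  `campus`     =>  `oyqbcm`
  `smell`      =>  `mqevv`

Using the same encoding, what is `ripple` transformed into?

s(18)→m(12) and w(22)→s(18) fit y≡21x+24 (mod 26); the inverse of 21 mod 26 is 5. Treating letters as 0–25, the rule is x ↦ 21x + 24 (mod 26).
On ripple: r(17)→21·17+24≡17=r; i(8)→21·8+24≡10=k; p(15)→21·15+24≡1=b; p(15)→21·15+24≡1=b; l(11)→21·11+24≡21=v; e(4)→21·4+24≡4=e (all mod 26).

rkbbve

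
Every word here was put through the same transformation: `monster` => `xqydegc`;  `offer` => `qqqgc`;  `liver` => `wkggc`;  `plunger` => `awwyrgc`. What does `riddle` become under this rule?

The shift depends on letter class: consonant m→x is +11, but vowel o→q is +2. The rule splits by letter class: vowels +2, consonants +11.
On riddle: r(cons)+11=c, i(vowel)+2=k, d(cons)+11=o, d(cons)+11=o, l(cons)+11=w, e(vowel)+2=g.

ckoowg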